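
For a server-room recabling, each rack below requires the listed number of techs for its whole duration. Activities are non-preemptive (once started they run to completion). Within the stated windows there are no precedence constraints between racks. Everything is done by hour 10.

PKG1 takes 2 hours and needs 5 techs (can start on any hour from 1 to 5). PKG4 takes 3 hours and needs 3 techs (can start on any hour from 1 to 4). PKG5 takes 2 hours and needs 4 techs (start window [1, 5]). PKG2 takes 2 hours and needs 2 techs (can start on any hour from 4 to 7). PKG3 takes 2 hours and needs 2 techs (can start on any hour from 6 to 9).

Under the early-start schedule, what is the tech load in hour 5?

At early start, hour 5 has: PKG2.
Demand: 2 = 2.

2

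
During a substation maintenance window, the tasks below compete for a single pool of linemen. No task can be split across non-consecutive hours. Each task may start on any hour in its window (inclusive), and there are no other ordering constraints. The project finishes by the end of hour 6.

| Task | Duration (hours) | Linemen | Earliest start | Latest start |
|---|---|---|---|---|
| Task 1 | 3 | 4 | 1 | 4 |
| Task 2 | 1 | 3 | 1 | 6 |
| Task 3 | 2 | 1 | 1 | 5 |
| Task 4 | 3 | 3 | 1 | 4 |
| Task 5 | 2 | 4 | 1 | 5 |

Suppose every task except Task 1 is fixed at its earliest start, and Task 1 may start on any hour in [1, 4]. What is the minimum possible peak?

Task 1@1: h1:15  h2:12  h3:7  h4:0  h5:0  h6:0 → peak 15
Task 1@2: h1:11  h2:12  h3:7  h4:4  h5:0  h6:0 → peak 12
Task 1@3: h1:11  h2:8  h3:7  h4:4  h5:4  h6:0 → peak 11
Task 1@4: h1:11  h2:8  h3:3  h4:4  h5:4  h6:4 → peak 11
Best is Task 1@3, peak 11.

11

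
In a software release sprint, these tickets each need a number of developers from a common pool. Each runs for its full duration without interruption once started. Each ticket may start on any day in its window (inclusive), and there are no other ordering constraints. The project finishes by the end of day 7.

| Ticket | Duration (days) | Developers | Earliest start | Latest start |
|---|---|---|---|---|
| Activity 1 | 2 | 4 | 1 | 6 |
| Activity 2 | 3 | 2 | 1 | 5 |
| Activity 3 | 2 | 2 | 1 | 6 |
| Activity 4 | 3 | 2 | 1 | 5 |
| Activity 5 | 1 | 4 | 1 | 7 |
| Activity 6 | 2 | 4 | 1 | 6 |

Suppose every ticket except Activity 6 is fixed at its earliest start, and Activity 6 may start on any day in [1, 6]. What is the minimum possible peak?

Activity 6@1: d1:18  d2:14  d3:4  d4:0  d5:0  d6:0  d7:0 → peak 18
Activity 6@2: d1:14  d2:14  d3:8  d4:0  d5:0  d6:0  d7:0 → peak 14
Activity 6@3: d1:14  d2:10  d3:8  d4:4  d5:0  d6:0  d7:0 → peak 14
Activity 6@4: d1:14  d2:10  d3:4  d4:4  d5:4  d6:0  d7:0 → peak 14
Activity 6@5: d1:14  d2:10  d3:4  d4:0  d5:4  d6:4  d7:0 → peak 14
Activity 6@6: d1:14  d2:10  d3:4  d4:0  d5:0  d6:4  d7:4 → peak 14
Best is Activity 6@2, peak 14.

14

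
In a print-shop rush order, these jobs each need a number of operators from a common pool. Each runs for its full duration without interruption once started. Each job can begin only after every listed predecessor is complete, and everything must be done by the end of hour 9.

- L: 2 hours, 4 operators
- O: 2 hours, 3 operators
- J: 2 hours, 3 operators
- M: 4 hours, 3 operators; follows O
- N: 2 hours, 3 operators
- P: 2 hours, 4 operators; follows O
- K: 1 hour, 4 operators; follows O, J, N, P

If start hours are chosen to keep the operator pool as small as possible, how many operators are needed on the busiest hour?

7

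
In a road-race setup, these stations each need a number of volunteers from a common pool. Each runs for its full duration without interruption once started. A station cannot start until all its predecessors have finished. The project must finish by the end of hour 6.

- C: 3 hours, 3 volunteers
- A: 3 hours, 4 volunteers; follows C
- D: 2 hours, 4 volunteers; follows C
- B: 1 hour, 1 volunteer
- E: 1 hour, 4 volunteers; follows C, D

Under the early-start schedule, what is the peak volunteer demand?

Early-start schedule: C@1, A@4, D@4, B@1, E@6.
Load per hour: hour 1: 4, hour 2: 3, hour 3: 3, hour 4: 8, hour 5: 8, hour 6: 8.
Peak is 8.

8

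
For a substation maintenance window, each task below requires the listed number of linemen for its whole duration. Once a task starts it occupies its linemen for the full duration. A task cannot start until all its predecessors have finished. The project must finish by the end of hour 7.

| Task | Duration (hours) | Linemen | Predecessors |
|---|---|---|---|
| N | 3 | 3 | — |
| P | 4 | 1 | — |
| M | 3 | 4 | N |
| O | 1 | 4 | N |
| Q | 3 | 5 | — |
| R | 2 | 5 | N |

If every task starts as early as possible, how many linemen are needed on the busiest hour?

Early-start schedule: N@1, P@1, M@4, O@4, Q@1, R@4.
Load per hour: hour 1: 9, hour 2: 9, hour 3: 9, hour 4: 14, hour 5: 9, hour 6: 4, hour 7: 0.
Peak is 14.

14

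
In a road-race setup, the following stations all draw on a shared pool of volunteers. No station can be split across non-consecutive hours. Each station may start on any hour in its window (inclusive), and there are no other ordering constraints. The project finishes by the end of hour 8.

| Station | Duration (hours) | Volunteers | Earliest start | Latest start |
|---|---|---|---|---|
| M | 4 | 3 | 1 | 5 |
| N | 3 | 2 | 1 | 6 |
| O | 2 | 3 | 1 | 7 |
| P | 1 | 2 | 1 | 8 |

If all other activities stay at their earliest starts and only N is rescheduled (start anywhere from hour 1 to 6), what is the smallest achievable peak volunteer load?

8

N@1: h1:10  h2:8  h3:5  h4:3  h5:0  h6:0  h7:0  h8:0 → peak 10
N@2: h1:8  h2:8  h3:5  h4:5  h5:0  h6:0  h7:0  h8:0 → peak 8
N@3: h1:8  h2:6  h3:5  h4:5  h5:2  h6:0  h7:0  h8:0 → peak 8
N@4: h1:8  h2:6  h3:3  h4:5  h5:2  h6:2  h7:0  h8:0 → peak 8
N@5: h1:8  h2:6  h3:3  h4:3  h5:2  h6:2  h7:2  h8:0 → peak 8
N@6: h1:8  h2:6  h3:3  h4:3  h5:0  h6:2  h7:2  h8:2 → peak 8
Best is N@2, peak 8.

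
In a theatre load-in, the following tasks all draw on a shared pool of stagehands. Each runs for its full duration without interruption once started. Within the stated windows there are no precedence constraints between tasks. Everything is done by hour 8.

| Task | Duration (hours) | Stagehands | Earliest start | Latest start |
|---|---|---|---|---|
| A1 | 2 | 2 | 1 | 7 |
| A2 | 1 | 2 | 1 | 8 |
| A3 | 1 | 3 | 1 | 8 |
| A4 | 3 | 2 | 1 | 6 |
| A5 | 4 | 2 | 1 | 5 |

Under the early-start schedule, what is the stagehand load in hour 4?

2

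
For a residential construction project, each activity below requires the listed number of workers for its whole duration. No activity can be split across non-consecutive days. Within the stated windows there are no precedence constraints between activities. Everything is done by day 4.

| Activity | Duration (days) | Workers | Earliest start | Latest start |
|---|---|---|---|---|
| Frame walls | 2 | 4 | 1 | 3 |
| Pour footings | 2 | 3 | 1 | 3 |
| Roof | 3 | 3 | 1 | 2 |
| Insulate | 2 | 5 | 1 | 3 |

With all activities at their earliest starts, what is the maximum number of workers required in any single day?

Early-start schedule: Frame walls@1, Pour footings@1, Roof@1, Insulate@1.
Load per day: day 1: 15, day 2: 15, day 3: 3, day 4: 0.
Peak is 15.

15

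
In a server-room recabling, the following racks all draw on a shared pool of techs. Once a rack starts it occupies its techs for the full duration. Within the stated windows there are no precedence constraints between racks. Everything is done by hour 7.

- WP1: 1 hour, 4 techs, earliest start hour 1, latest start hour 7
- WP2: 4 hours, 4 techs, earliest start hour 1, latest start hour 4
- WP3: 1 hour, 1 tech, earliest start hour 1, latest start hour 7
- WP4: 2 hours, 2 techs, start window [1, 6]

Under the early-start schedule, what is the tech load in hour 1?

11

At early start, hour 1 has: WP1, WP2, WP3, WP4.
Demand: 4 + 4 + 1 + 2 = 11.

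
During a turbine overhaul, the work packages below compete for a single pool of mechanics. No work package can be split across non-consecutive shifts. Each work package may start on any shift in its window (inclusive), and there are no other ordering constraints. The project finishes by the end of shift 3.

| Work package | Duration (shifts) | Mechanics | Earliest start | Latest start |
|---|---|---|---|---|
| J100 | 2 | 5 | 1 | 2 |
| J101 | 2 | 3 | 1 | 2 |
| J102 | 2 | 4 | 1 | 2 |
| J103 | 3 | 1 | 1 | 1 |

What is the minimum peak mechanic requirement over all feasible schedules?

Schedule J100@1, J101@1, J102@1, J103@1: s1:13  s2:13  s3:1 — peak 13.
No arrangement of the 8 feasible schedules does better.

13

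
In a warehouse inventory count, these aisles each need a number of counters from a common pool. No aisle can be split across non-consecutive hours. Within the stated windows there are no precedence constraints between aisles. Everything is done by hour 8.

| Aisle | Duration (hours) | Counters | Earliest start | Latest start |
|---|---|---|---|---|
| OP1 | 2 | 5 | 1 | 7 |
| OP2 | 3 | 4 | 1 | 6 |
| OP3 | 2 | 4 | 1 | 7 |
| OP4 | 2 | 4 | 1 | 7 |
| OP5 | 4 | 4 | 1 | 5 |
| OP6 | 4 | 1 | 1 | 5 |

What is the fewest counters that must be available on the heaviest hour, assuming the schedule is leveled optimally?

Early-start (OP1@1, OP2@1, OP3@1, OP4@1, OP5@1, OP6@1) gives peak 22: h1:22  h2:22  h3:9  h4:5  h5:0  h6:0  h7:0  h8:0.
Shift OP3→3, OP4→4, OP5→5, OP6→3.
Schedule OP1@1, OP2@1, OP3@3, OP4@4, OP5@5, OP6@3: h1:9  h2:9  h3:9  h4:9  h5:9  h6:5  h7:4  h8:4 — peak 9.

9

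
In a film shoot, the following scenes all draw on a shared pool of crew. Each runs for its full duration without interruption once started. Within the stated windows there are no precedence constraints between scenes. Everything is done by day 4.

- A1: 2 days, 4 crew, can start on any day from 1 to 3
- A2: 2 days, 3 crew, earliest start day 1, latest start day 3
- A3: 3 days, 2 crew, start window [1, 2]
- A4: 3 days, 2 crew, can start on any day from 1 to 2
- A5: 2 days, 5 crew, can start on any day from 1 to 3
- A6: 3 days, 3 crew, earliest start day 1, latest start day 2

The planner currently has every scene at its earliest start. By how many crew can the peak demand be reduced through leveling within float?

Early-start peak: d1:19  d2:19  d3:7  d4:0 ⇒ 19.
Leveled (A1@1, A2@1, A3@1, A4@1, A5@3, A6@1): d1:14  d2:14  d3:12  d4:5 ⇒ 14.
Reduction 19 − 14 = 5.

5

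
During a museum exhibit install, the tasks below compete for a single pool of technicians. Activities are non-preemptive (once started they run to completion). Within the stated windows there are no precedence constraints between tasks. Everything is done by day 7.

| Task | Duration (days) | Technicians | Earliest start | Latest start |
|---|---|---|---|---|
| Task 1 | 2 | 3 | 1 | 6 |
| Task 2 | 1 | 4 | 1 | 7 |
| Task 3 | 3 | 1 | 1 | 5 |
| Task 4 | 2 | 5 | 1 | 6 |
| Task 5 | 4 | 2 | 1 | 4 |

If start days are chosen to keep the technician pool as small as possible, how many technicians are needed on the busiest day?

5

Early-start (Task 1@1, Task 2@1, Task 3@1, Task 4@1, Task 5@1) gives peak 15: d1:15  d2:11  d3:3  d4:2  d5:0  d6:0  d7:0.
Shift Task 2→5, Task 3→3, Task 4→6.
Schedule Task 1@1, Task 2@5, Task 3@3, Task 4@6, Task 5@1: d1:5  d2:5  d3:3  d4:3  d5:5  d6:5  d7:5 — peak 5.
Total technician-days = 31 over 7 days ⇒ peak ≥ ⌈31/7⌉ = 5, so 5 is optimal.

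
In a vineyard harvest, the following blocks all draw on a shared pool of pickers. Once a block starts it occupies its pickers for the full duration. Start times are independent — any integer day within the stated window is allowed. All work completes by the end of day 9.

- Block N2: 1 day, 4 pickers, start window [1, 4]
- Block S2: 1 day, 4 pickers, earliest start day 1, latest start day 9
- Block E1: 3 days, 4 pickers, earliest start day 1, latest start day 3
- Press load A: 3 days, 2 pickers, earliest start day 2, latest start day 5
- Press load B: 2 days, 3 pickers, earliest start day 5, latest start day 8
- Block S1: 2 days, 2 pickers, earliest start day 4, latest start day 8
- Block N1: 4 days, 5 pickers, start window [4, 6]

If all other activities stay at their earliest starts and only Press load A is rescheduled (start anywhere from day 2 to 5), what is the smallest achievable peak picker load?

12

Press load A@2: d1:12  d2:6  d3:6  d4:9  d5:10  d6:8  d7:5  d8:0  d9:0 → peak 12
Press load A@3: d1:12  d2:4  d3:6  d4:9  d5:12  d6:8  d7:5  d8:0  d9:0 → peak 12
Press load A@4: d1:12  d2:4  d3:4  d4:9  d5:12  d6:10  d7:5  d8:0  d9:0 → peak 12
Press load A@5: d1:12  d2:4  d3:4  d4:7  d5:12  d6:10  d7:7  d8:0  d9:0 → peak 12
Best is Press load A@2, peak 12.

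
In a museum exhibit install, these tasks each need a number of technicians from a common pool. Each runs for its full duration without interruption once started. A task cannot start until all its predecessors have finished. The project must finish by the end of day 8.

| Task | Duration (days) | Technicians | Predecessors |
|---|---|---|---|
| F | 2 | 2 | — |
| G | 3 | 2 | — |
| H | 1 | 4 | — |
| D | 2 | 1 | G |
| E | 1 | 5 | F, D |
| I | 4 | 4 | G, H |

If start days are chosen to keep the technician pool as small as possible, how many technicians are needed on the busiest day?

Early-start (F@1, G@1, H@1, D@4, E@6, I@4) gives peak 9: d1:8  d2:4  d3:2  d4:5  d5:5  d6:9  d7:4  d8:0.
Shift H→3, E→8.
Schedule F@1, G@1, H@3, D@4, E@8, I@4: d1:4  d2:4  d3:6  d4:5  d5:5  d6:4  d7:4  d8:5 — peak 6.

6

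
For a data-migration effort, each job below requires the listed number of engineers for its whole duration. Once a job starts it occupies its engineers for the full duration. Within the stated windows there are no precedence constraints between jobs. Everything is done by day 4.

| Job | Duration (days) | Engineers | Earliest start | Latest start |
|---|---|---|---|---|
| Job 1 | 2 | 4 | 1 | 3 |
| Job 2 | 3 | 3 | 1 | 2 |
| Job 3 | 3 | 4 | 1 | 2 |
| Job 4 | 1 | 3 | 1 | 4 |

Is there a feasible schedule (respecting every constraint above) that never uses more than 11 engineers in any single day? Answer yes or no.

Schedule Job 1@1, Job 2@1, Job 3@1, Job 4@3: d1:11  d2:11  d3:10  d4:0 — peak 11 ≤ 11.

yes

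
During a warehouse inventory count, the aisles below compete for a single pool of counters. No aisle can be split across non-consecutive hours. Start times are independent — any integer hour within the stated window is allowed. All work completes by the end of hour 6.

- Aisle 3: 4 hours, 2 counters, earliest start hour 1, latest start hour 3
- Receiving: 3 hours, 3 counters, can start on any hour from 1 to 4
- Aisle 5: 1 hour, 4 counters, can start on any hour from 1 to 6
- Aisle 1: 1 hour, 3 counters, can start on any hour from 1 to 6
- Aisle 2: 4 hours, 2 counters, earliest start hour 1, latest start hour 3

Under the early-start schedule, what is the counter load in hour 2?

At early start, hour 2 has: Aisle 3, Receiving, Aisle 2.
Demand: 2 + 3 + 2 = 7.

7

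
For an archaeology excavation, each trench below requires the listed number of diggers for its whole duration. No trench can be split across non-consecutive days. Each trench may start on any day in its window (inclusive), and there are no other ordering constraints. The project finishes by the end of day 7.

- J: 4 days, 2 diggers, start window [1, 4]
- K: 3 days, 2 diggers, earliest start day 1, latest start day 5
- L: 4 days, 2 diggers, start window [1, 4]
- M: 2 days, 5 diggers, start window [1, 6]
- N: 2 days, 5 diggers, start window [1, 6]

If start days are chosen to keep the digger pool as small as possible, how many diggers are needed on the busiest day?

Early-start (J@1, K@1, L@1, M@1, N@1) gives peak 16: d1:16  d2:16  d3:6  d4:4  d5:0  d6:0  d7:0.
Shift K→3, L→3, N→6.
Schedule J@1, K@3, L@3, M@1, N@6: d1:7  d2:7  d3:6  d4:6  d5:4  d6:7  d7:5 — peak 7.

7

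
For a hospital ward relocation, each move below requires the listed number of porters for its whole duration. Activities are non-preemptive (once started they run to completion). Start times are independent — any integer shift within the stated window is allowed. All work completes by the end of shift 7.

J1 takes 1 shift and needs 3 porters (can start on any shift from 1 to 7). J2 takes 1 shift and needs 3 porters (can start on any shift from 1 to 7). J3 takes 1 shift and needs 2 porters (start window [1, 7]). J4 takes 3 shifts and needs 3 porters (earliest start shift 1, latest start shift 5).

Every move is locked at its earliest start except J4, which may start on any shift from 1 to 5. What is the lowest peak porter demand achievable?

8

J4@1: s1:11  s2:3  s3:3  s4:0  s5:0  s6:0  s7:0 → peak 11
J4@2: s1:8  s2:3  s3:3  s4:3  s5:0  s6:0  s7:0 → peak 8
J4@3: s1:8  s2:0  s3:3  s4:3  s5:3  s6:0  s7:0 → peak 8
J4@4: s1:8  s2:0  s3:0  s4:3  s5:3  s6:3  s7:0 → peak 8
J4@5: s1:8  s2:0  s3:0  s4:0  s5:3  s6:3  s7:3 → peak 8
Best is J4@2, peak 8.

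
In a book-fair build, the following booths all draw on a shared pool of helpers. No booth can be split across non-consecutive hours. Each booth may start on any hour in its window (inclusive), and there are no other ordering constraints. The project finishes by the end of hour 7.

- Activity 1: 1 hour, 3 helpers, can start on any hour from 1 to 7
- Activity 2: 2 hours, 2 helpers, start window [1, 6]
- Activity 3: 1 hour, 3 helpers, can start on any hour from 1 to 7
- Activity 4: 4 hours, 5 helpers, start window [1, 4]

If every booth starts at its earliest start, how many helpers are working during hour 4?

At early start, hour 4 has: Activity 4.
Demand: 5 = 5.

5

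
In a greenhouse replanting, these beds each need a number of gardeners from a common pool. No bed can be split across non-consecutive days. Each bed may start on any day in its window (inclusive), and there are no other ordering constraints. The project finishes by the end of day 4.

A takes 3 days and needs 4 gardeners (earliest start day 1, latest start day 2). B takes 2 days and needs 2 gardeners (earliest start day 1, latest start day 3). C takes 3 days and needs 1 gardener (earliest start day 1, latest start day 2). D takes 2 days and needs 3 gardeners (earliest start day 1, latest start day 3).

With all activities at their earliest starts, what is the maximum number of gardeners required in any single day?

10

Early-start schedule: A@1, B@1, C@1, D@1.
Load per day: day 1: 10, day 2: 10, day 3: 5, day 4: 0.
Peak is 10.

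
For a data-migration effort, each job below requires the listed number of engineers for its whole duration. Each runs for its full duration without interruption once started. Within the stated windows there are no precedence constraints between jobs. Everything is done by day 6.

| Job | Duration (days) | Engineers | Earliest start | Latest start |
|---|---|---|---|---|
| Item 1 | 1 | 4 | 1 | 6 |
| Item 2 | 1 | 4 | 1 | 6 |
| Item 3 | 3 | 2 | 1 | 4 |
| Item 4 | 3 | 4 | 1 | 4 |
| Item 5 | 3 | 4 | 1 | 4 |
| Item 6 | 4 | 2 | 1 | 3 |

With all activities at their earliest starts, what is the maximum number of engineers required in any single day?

Early-start schedule: Item 1@1, Item 2@1, Item 3@1, Item 4@1, Item 5@1, Item 6@1.
Load per day: day 1: 20, day 2: 12, day 3: 12, day 4: 2, day 5: 0, day 6: 0.
Peak is 20.

20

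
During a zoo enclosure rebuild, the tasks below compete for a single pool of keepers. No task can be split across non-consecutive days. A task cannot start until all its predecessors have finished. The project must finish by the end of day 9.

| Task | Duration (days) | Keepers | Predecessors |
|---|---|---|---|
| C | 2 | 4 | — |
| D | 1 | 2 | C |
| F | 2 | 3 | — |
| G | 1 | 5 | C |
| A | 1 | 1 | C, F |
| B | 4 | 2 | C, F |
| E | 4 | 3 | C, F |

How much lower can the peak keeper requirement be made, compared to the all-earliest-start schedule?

7

Early-start peak: d1:7  d2:7  d3:13  d4:5  d5:5  d6:5  d7:0  d8:0  d9:0 ⇒ 13.
Leveled (C@1, D@3, F@3, G@5, A@5, B@6, E@6): d1:4  d2:4  d3:5  d4:3  d5:6  d6:5  d7:5  d8:5  d9:5 ⇒ 6.
Reduction 13 − 6 = 7.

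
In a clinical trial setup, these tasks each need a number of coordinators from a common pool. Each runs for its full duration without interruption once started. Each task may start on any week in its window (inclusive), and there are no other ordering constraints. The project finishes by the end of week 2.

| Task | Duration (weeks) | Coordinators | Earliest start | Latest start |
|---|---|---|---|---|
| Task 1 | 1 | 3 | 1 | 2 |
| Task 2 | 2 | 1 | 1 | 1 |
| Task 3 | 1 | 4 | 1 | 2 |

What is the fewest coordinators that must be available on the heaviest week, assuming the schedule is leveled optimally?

Early-start (Task 1@1, Task 2@1, Task 3@1) gives peak 8: w1:8  w2:1.
Shift Task 3→2.
Schedule Task 1@1, Task 2@1, Task 3@2: w1:4  w2:5 — peak 5.
Total coordinator-weeks = 9 over 2 weeks ⇒ peak ≥ ⌈9/2⌉ = 5, so 5 is optimal.

5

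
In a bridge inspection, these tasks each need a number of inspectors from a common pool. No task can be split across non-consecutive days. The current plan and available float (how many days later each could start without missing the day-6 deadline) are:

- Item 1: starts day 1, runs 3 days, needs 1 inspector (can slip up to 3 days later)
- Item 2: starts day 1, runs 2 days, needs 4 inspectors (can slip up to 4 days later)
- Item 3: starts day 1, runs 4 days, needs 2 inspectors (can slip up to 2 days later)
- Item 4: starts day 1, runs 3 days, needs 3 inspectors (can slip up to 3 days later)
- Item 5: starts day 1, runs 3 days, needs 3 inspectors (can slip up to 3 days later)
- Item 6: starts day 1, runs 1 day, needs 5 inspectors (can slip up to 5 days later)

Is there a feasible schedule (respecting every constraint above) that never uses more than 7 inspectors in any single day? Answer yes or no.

The minimum achievable peak is 8; 7 < 8, so no feasible schedule stays within the cap.

no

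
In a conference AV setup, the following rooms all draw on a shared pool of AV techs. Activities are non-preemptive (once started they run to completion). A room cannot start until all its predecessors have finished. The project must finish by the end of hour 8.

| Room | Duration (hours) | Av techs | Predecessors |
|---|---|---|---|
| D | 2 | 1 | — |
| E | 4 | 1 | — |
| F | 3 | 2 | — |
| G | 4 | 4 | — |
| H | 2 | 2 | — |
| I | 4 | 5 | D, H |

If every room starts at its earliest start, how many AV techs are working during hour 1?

10

At early start, hour 1 has: D, E, F, G, H.
Demand: 1 + 1 + 2 + 4 + 2 = 10.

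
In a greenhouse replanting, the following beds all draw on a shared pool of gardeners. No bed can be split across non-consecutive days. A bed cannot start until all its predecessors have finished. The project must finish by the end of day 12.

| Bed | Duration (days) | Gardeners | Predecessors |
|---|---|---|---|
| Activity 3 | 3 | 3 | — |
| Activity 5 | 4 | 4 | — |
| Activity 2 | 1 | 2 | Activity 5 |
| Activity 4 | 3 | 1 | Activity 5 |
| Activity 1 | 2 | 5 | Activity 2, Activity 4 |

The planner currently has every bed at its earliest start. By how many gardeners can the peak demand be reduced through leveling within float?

2

Early-start peak: d1:7  d2:7  d3:7  d4:4  d5:3  d6:1  d7:1  d8:5  d9:5  d10:0  d11:0  d12:0 ⇒ 7.
Leveled (Activity 3@1, Activity 5@4, Activity 2@8, Activity 4@8, Activity 1@11): d1:3  d2:3  d3:3  d4:4  d5:4  d6:4  d7:4  d8:3  d9:1  d10:1  d11:5  d12:5 ⇒ 5.
Reduction 7 − 5 = 2.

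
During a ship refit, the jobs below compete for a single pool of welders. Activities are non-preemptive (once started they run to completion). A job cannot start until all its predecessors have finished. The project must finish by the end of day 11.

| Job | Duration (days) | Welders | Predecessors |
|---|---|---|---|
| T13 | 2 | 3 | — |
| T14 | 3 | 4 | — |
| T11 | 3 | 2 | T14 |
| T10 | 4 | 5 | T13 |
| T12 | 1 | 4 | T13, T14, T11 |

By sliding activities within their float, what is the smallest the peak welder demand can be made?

Early-start (T13@1, T14@1, T11@4, T10@3, T12@7) gives peak 9: d1:7  d2:7  d3:9  d4:7  d5:7  d6:7  d7:4  d8:0  d9:0  d10:0  d11:0.
Shift T13→4, T10→7, T12→11.
Schedule T13@4, T14@1, T11@4, T10@7, T12@11: d1:4  d2:4  d3:4  d4:5  d5:5  d6:2  d7:5  d8:5  d9:5  d10:5  d11:4 — peak 5.
Total welder-days = 48 over 11 days ⇒ peak ≥ ⌈48/11⌉ = 5, so 5 is optimal.

5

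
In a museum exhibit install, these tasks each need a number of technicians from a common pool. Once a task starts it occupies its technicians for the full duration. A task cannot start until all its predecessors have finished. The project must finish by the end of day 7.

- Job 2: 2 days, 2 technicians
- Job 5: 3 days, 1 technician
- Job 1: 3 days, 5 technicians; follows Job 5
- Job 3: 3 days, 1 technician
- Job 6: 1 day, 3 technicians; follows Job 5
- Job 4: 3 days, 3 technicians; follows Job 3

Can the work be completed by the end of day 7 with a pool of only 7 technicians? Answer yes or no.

no

The minimum achievable peak is 8; 7 < 8, so no feasible schedule stays within the cap.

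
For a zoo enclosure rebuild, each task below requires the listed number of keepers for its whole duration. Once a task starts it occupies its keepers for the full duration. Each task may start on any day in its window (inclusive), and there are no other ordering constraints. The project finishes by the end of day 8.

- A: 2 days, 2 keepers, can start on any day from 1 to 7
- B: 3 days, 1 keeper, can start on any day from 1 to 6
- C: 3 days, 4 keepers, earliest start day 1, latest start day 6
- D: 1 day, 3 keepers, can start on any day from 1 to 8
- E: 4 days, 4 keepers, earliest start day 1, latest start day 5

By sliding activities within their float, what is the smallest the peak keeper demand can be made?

6

Early-start (A@1, B@1, C@1, D@1, E@1) gives peak 14: d1:14  d2:11  d3:9  d4:4  d5:0  d6:0  d7:0  d8:0.
Shift B→3, D→4, E→5.
Schedule A@1, B@3, C@1, D@4, E@5: d1:6  d2:6  d3:5  d4:4  d5:5  d6:4  d7:4  d8:4 — peak 6.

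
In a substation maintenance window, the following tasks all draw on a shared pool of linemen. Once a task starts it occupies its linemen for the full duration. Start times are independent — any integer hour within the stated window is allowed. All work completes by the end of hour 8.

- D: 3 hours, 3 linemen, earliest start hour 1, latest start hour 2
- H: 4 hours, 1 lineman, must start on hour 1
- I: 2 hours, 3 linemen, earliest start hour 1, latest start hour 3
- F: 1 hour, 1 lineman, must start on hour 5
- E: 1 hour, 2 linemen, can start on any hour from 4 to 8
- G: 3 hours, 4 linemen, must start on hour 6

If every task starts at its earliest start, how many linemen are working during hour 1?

At early start, hour 1 has: D, H, I.
Demand: 3 + 1 + 3 = 7.

7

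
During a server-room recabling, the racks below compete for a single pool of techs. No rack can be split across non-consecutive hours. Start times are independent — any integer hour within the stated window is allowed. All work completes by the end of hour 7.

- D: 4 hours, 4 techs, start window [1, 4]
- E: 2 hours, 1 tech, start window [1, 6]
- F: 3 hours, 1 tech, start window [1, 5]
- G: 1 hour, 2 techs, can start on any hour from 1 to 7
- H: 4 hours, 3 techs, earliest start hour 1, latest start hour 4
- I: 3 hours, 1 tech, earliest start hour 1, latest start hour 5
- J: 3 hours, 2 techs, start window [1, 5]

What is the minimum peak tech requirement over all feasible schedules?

Early-start (D@1, E@1, F@1, G@1, H@1, I@1, J@1) gives peak 14: h1:14  h2:12  h3:11  h4:7  h5:0  h6:0  h7:0.
Shift G→3, H→4, I→5, J→5.
Schedule D@1, E@1, F@1, G@3, H@4, I@5, J@5: h1:6  h2:6  h3:7  h4:7  h5:6  h6:6  h7:6 — peak 7.
Total tech-hours = 44 over 7 hours ⇒ peak ≥ ⌈44/7⌉ = 7, so 7 is optimal.

7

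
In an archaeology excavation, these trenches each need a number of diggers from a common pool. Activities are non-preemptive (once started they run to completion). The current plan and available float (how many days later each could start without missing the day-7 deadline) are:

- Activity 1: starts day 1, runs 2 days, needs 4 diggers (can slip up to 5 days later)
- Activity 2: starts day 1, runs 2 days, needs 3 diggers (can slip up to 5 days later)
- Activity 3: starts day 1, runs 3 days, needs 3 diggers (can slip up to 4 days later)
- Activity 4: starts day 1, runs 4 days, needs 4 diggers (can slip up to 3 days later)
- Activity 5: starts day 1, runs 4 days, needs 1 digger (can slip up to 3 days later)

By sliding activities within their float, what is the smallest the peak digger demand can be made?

8

Early-start (Activity 1@1, Activity 2@1, Activity 3@1, Activity 4@1, Activity 5@1) gives peak 15: d1:15  d2:15  d3:8  d4:5  d5:0  d6:0  d7:0.
Shift Activity 3→3, Activity 4→3.
Schedule Activity 1@1, Activity 2@1, Activity 3@3, Activity 4@3, Activity 5@1: d1:8  d2:8  d3:8  d4:8  d5:7  d6:4  d7:0 — peak 8.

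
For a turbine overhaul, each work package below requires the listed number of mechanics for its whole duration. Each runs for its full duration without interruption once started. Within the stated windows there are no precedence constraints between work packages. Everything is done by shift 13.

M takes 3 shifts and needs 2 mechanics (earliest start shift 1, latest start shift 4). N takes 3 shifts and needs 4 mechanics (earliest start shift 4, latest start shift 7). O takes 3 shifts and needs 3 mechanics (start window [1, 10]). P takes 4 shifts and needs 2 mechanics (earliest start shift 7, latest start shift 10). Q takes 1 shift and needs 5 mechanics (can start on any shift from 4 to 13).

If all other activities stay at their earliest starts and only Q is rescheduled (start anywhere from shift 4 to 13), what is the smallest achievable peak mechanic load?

5

Q@4: s1:5  s2:5  s3:5  s4:9  s5:4  s6:4  s7:2  s8:2  s9:2  s10:2  s11:0  s12:0  s13:0 → peak 9
Q@5: s1:5  s2:5  s3:5  s4:4  s5:9  s6:4  s7:2  s8:2  s9:2  s10:2  s11:0  s12:0  s13:0 → peak 9
Q@6: s1:5  s2:5  s3:5  s4:4  s5:4  s6:9  s7:2  s8:2  s9:2  s10:2  s11:0  s12:0  s13:0 → peak 9
Q@7: s1:5  s2:5  s3:5  s4:4  s5:4  s6:4  s7:7  s8:2  s9:2  s10:2  s11:0  s12:0  s13:0 → peak 7
Q@8: s1:5  s2:5  s3:5  s4:4  s5:4  s6:4  s7:2  s8:7  s9:2  s10:2  s11:0  s12:0  s13:0 → peak 7
Q@9: s1:5  s2:5  s3:5  s4:4  s5:4  s6:4  s7:2  s8:2  s9:7  s10:2  s11:0  s12:0  s13:0 → peak 7
Q@10: s1:5  s2:5  s3:5  s4:4  s5:4  s6:4  s7:2  s8:2  s9:2  s10:7  s11:0  s12:0  s13:0 → peak 7
Q@11: s1:5  s2:5  s3:5  s4:4  s5:4  s6:4  s7:2  s8:2  s9:2  s10:2  s11:5  s12:0  s13:0 → peak 5
Q@12: s1:5  s2:5  s3:5  s4:4  s5:4  s6:4  s7:2  s8:2  s9:2  s10:2  s11:0  s12:5  s13:0 → peak 5
Q@13: s1:5  s2:5  s3:5  s4:4  s5:4  s6:4  s7:2  s8:2  s9:2  s10:2  s11:0  s12:0  s13:5 → peak 5
Best is Q@11, peak 5.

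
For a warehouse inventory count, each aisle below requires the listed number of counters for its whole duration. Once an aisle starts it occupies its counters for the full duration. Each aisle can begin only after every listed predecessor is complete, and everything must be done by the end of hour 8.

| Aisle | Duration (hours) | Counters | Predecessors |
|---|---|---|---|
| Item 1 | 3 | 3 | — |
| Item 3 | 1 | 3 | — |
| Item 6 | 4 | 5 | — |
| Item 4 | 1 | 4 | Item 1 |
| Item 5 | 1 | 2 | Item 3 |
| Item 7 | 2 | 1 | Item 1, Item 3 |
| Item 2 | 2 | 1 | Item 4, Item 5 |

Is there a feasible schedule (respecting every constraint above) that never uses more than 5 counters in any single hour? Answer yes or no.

Total counter-hours = 42; over 8 hours the average is 42/8 > 5, so some hour must exceed 5.

no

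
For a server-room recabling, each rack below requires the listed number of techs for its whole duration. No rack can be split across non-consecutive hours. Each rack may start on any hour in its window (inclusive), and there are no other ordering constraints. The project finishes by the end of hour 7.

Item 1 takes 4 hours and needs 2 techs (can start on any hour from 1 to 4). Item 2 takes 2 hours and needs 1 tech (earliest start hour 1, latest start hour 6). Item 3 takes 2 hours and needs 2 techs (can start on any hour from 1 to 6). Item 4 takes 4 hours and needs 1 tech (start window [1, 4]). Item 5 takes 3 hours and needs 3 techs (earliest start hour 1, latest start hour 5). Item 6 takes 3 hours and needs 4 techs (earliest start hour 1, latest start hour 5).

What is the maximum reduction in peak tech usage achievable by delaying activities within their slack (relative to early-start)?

7

Early-start peak: h1:13  h2:13  h3:10  h4:3  h5:0  h6:0  h7:0 ⇒ 13.
Leveled (Item 1@1, Item 2@4, Item 3@6, Item 4@1, Item 5@1, Item 6@5): h1:6  h2:6  h3:6  h4:4  h5:5  h6:6  h7:6 ⇒ 6.
Reduction 13 − 6 = 7.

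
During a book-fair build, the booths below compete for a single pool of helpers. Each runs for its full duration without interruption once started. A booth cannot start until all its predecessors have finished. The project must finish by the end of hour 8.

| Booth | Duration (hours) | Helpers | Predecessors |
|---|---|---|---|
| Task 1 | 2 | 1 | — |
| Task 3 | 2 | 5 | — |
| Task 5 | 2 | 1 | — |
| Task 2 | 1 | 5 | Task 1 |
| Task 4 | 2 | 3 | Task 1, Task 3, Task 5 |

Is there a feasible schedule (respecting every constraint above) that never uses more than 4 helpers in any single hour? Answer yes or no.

The minimum achievable peak is 5; 4 < 5, so no feasible schedule stays within the cap.

no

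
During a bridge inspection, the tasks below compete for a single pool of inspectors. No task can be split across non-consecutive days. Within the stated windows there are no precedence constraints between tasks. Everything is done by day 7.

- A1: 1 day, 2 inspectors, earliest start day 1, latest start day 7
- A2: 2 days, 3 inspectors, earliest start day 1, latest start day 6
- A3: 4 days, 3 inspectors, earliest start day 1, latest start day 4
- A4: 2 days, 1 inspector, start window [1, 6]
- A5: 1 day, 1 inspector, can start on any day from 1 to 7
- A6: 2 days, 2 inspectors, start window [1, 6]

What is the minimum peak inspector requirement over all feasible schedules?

5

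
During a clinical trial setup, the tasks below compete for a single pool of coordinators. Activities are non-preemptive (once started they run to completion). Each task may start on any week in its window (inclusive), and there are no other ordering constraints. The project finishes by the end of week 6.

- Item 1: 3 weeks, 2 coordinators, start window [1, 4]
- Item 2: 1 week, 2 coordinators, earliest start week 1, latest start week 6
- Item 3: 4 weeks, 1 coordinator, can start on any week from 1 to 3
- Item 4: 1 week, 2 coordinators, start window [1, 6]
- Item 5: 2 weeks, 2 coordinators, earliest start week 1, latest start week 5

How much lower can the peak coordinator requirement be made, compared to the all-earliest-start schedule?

5

Early-start peak: w1:9  w2:5  w3:3  w4:1  w5:0  w6:0 ⇒ 9.
Leveled (Item 1@1, Item 2@1, Item 3@2, Item 4@4, Item 5@5): w1:4  w2:3  w3:3  w4:3  w5:3  w6:2 ⇒ 4.
Reduction 9 − 4 = 5.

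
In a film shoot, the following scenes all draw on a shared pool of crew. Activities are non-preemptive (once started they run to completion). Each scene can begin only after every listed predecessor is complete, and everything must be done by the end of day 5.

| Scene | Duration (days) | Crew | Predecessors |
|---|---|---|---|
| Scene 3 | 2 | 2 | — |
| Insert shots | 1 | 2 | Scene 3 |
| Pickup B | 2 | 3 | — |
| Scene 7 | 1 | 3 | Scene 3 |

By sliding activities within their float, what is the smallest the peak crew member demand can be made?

5

Schedule Scene 3@1, Insert shots@3, Pickup B@1, Scene 7@3: d1:5  d2:5  d3:5  d4:0  d5:0 — peak 5.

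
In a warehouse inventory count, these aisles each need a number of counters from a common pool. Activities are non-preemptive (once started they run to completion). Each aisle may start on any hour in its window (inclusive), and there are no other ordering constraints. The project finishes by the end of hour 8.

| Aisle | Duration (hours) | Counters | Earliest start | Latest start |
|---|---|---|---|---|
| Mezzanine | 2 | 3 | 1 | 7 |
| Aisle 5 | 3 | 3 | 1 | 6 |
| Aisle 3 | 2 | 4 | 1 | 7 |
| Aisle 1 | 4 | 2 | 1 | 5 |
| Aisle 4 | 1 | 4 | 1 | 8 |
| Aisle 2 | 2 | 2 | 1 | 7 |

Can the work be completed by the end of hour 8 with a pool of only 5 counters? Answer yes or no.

The minimum achievable peak is 6; 5 < 6, so no feasible schedule stays within the cap.

no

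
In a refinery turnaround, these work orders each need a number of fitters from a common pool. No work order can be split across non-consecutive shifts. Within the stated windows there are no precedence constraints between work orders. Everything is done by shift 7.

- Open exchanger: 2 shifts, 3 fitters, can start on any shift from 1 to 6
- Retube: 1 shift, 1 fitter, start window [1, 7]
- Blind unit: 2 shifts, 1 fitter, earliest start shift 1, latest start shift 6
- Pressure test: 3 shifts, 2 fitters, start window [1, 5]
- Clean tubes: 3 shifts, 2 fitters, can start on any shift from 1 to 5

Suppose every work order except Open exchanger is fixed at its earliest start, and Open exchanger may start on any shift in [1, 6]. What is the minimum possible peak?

Open exchanger@1: s1:9  s2:8  s3:4  s4:0  s5:0  s6:0  s7:0 → peak 9
Open exchanger@2: s1:6  s2:8  s3:7  s4:0  s5:0  s6:0  s7:0 → peak 8
Open exchanger@3: s1:6  s2:5  s3:7  s4:3  s5:0  s6:0  s7:0 → peak 7
Open exchanger@4: s1:6  s2:5  s3:4  s4:3  s5:3  s6:0  s7:0 → peak 6
Open exchanger@5: s1:6  s2:5  s3:4  s4:0  s5:3  s6:3  s7:0 → peak 6
Open exchanger@6: s1:6  s2:5  s3:4  s4:0  s5:0  s6:3  s7:3 → peak 6
Best is Open exchanger@4, peak 6.

6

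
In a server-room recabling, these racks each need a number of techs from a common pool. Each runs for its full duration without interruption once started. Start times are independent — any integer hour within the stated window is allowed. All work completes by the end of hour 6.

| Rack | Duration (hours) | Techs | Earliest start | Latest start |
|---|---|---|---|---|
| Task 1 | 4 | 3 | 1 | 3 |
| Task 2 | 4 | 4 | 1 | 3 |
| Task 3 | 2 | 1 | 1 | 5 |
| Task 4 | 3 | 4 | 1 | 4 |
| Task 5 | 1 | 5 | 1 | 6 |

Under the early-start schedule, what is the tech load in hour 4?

7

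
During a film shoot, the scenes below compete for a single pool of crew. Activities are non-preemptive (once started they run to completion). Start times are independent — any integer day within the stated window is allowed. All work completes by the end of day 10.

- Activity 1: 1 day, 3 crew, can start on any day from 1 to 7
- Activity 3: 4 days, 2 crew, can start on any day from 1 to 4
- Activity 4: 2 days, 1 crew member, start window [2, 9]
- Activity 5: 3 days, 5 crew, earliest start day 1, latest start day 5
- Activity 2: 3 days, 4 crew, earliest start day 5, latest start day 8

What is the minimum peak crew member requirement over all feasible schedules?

5

Early-start (Activity 1@1, Activity 3@1, Activity 4@2, Activity 5@1, Activity 2@5) gives peak 10: d1:10  d2:8  d3:8  d4:2  d5:4  d6:4  d7:4  d8:0  d9:0  d10:0.
Shift Activity 5→5, Activity 2→8.
Schedule Activity 1@1, Activity 3@1, Activity 4@2, Activity 5@5, Activity 2@8: d1:5  d2:3  d3:3  d4:2  d5:5  d6:5  d7:5  d8:4  d9:4  d10:4 — peak 5.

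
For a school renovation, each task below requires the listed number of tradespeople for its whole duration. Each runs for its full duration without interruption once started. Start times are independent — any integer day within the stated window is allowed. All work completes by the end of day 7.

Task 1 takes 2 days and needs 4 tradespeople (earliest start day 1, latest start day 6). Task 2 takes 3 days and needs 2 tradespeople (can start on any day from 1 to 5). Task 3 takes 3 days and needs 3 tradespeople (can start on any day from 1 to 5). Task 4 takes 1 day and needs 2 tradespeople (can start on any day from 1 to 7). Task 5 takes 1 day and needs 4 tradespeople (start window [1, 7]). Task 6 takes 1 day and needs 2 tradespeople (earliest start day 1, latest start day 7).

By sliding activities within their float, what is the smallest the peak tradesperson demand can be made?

Early-start (Task 1@1, Task 2@1, Task 3@1, Task 4@1, Task 5@1, Task 6@1) gives peak 17: d1:17  d2:9  d3:5  d4:0  d5:0  d6:0  d7:0.
Shift Task 2→3, Task 3→3, Task 4→6, Task 5→7, Task 6→6.
Schedule Task 1@1, Task 2@3, Task 3@3, Task 4@6, Task 5@7, Task 6@6: d1:4  d2:4  d3:5  d4:5  d5:5  d6:4  d7:4 — peak 5.
Total tradesperson-days = 31 over 7 days ⇒ peak ≥ ⌈31/7⌉ = 5, so 5 is optimal.

5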